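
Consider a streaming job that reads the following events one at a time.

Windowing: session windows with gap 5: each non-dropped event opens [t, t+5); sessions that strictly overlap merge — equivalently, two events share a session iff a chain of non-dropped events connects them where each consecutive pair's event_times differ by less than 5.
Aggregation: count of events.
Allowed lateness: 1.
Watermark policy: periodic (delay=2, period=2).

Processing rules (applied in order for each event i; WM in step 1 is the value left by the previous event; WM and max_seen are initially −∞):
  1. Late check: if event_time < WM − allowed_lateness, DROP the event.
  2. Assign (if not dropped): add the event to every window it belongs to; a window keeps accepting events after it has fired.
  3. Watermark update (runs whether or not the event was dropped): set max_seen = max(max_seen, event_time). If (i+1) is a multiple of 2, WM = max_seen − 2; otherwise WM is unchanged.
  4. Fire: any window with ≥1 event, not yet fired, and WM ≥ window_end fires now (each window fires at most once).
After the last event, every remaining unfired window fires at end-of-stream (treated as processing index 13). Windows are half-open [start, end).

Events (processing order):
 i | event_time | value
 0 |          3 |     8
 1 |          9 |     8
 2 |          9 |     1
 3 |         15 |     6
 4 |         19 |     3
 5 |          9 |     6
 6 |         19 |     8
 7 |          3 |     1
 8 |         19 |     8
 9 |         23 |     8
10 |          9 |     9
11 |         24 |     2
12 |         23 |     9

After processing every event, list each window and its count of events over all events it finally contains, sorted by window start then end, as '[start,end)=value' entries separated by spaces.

[3,8)=1 [9,14)=2 [15,29)=7

i=0 t=3 v=8: → [3,8); WM=−∞
i=1 t=9 v=8: → [9,14); WM=7
i=2 t=9 v=1: → [9,14); WM=7
i=3 t=15 v=6: → [15,20); WM=13
i=4 t=19 v=3: → [15,24); WM=13
i=5 t=9 v=6: DROP (t<13-1); WM=17
i=6 t=19 v=8: → [15,24); WM=17
i=7 t=3 v=1: DROP (t<17-1); WM=17
i=8 t=19 v=8: → [15,24); WM=17
i=9 t=23 v=8: → [15,28); WM=21
i=10 t=9 v=9: DROP (t<21-1); WM=21
i=11 t=24 v=2: → [15,29); WM=22
i=12 t=23 v=9: → [15,29); WM=22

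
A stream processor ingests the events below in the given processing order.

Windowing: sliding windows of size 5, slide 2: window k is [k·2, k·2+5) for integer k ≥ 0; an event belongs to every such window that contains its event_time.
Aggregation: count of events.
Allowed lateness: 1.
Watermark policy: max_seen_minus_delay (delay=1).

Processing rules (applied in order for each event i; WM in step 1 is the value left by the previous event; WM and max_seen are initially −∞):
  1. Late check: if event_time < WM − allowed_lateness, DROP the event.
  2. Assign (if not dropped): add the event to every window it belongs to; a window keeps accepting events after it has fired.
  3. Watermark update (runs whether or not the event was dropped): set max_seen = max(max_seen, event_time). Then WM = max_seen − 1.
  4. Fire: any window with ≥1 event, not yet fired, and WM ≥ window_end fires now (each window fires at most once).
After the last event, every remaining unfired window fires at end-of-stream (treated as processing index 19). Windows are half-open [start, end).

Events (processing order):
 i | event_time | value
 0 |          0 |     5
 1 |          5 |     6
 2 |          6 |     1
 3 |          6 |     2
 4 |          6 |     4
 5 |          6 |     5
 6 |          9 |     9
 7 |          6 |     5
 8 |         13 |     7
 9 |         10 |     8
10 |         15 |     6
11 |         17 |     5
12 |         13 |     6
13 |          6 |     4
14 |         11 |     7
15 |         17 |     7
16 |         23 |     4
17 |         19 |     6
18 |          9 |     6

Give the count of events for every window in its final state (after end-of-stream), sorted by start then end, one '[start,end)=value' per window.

[0,5)=1 [2,7)=5 [4,9)=5 [6,11)=5 [8,13)=1 [10,15)=1 [12,17)=2 [14,19)=3 [16,21)=2 [20,25)=1 [22,27)=1

i=0 t=0 v=5: → [0,5); WM=-1
i=1 t=5 v=6: → [4,9),[2,7); WM=4
i=2 t=6 v=1: → [6,11),[4,9),[2,7); WM=5; [0,5) fires=1
i=3 t=6 v=2: → [6,11),[4,9),[2,7); WM=5
i=4 t=6 v=4: → [6,11),[4,9),[2,7); WM=5
i=5 t=6 v=5: → [6,11),[4,9),[2,7); WM=5
i=6 t=9 v=9: → [8,13),[6,11); WM=8; [2,7) fires=5
i=7 t=6 v=5: DROP (t<8-1); WM=8
i=8 t=13 v=7: → [12,17),[10,15); WM=12; [4,9) fires=5 [6,11) fires=5
i=9 t=10 v=8: DROP (t<12-1); WM=12
i=10 t=15 v=6: → [14,19),[12,17); WM=14; [8,13) fires=1
i=11 t=17 v=5: → [16,21),[14,19); WM=16; [10,15) fires=1
i=12 t=13 v=6: DROP (t<16-1); WM=16
i=13 t=6 v=4: DROP (t<16-1); WM=16
i=14 t=11 v=7: DROP (t<16-1); WM=16
i=15 t=17 v=7: → [16,21),[14,19); WM=16
i=16 t=23 v=4: → [22,27),[20,25); WM=22; [12,17) fires=2 [14,19) fires=3 [16,21) fires=2
i=17 t=19 v=6: DROP (t<22-1); WM=22
i=18 t=9 v=6: DROP (t<22-1); WM=22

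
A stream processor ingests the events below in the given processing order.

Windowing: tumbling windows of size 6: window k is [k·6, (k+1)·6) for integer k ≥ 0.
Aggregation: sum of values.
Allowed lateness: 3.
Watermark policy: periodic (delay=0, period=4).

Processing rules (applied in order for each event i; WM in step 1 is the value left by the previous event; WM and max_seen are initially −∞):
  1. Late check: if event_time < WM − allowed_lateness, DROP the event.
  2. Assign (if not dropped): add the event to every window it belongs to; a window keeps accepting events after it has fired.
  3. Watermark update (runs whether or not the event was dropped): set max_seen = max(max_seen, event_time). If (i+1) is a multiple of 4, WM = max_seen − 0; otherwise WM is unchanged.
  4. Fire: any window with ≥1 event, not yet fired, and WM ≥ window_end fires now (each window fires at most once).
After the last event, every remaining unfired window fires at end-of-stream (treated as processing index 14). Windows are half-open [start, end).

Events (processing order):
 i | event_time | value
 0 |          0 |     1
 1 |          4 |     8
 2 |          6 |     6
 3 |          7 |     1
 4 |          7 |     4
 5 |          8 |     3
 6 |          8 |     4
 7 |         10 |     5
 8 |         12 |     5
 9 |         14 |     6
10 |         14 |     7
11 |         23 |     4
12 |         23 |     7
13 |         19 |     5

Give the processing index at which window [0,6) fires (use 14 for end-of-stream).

i=0 t=0 v=1: → [0,6); WM=−∞
i=1 t=4 v=8: → [0,6); WM=−∞
i=2 t=6 v=6: → [6,12); WM=−∞
i=3 t=7 v=1: → [6,12); WM=7; [0,6) fires=9
i=4 t=7 v=4: → [6,12); WM=7
i=5 t=8 v=3: → [6,12); WM=7
i=6 t=8 v=4: → [6,12); WM=7
i=7 t=10 v=5: → [6,12); WM=10
i=8 t=12 v=5: → [12,18); WM=10
i=9 t=14 v=6: → [12,18); WM=10
i=10 t=14 v=7: → [12,18); WM=10
i=11 t=23 v=4: → [18,24); WM=23; [6,12) fires=23 [12,18) fires=18
i=12 t=23 v=7: → [18,24); WM=23
i=13 t=19 v=5: DROP (t<23-3); WM=23

3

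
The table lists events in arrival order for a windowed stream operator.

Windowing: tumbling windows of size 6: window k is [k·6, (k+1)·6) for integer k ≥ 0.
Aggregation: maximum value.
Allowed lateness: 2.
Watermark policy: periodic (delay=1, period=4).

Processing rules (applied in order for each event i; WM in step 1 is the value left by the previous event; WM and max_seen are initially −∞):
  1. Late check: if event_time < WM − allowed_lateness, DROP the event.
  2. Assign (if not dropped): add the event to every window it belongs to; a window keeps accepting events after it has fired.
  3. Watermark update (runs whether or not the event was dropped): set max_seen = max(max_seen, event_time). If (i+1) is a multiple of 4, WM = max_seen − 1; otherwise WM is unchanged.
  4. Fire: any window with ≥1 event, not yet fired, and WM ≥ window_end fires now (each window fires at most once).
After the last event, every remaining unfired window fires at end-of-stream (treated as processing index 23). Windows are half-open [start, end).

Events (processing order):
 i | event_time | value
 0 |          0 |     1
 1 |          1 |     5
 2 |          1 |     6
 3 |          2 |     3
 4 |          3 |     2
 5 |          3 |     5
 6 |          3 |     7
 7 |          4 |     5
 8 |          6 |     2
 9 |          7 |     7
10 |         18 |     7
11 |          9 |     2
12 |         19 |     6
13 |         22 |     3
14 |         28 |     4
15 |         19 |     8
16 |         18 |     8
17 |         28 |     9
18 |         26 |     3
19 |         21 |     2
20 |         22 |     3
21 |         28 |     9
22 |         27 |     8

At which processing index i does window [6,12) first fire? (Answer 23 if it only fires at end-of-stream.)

11

i=0 t=0 v=1: → [0,6); WM=−∞
i=1 t=1 v=5: → [0,6); WM=−∞
i=2 t=1 v=6: → [0,6); WM=−∞
i=3 t=2 v=3: → [0,6); WM=1
i=4 t=3 v=2: → [0,6); WM=1
i=5 t=3 v=5: → [0,6); WM=1
i=6 t=3 v=7: → [0,6); WM=1
i=7 t=4 v=5: → [0,6); WM=3
i=8 t=6 v=2: → [6,12); WM=3
i=9 t=7 v=7: → [6,12); WM=3
i=10 t=18 v=7: → [18,24); WM=3
i=11 t=9 v=2: → [6,12); WM=17; [0,6) fires=7 [6,12) fires=7
i=12 t=19 v=6: → [18,24); WM=17
i=13 t=22 v=3: → [18,24); WM=17
i=14 t=28 v=4: → [24,30); WM=17
i=15 t=19 v=8: → [18,24); WM=27; [18,24) fires=8
i=16 t=18 v=8: DROP (t<27-2); WM=27
i=17 t=28 v=9: → [24,30); WM=27
i=18 t=26 v=3: → [24,30); WM=27
i=19 t=21 v=2: DROP (t<27-2); WM=27
i=20 t=22 v=3: DROP (t<27-2); WM=27
i=21 t=28 v=9: → [24,30); WM=27
i=22 t=27 v=8: → [24,30); WM=27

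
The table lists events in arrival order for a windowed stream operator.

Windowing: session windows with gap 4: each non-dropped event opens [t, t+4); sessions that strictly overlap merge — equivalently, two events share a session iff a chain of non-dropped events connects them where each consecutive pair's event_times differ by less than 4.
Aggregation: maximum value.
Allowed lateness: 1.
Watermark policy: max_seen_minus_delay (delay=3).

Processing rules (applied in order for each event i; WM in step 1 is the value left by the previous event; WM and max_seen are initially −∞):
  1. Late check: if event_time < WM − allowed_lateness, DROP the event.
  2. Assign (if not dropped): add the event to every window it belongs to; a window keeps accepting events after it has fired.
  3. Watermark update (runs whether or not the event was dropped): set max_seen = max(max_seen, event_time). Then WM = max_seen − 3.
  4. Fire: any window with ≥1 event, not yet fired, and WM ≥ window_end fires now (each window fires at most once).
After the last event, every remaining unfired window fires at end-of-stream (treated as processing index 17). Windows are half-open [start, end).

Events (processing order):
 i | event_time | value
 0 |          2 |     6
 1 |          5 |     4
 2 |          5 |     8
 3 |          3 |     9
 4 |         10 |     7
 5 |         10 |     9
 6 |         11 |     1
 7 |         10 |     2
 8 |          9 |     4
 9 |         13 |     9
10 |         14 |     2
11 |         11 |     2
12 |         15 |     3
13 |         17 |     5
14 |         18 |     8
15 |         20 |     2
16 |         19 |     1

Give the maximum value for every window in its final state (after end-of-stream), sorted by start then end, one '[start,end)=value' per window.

i=0 t=2 v=6: → [2,6); WM=-1
i=1 t=5 v=4: → [2,9); WM=2
i=2 t=5 v=8: → [2,9); WM=2
i=3 t=3 v=9: → [2,9); WM=2
i=4 t=10 v=7: → [10,14); WM=7
i=5 t=10 v=9: → [10,14); WM=7
i=6 t=11 v=1: → [10,15); WM=8
i=7 t=10 v=2: → [10,15); WM=8
i=8 t=9 v=4: → [9,15); WM=8
i=9 t=13 v=9: → [9,17); WM=10
i=10 t=14 v=2: → [9,18); WM=11
i=11 t=11 v=2: → [9,18); WM=11
i=12 t=15 v=3: → [9,19); WM=12
i=13 t=17 v=5: → [9,21); WM=14
i=14 t=18 v=8: → [9,22); WM=15
i=15 t=20 v=2: → [9,24); WM=17
i=16 t=19 v=1: → [9,24); WM=17

[2,9)=9 [9,24)=9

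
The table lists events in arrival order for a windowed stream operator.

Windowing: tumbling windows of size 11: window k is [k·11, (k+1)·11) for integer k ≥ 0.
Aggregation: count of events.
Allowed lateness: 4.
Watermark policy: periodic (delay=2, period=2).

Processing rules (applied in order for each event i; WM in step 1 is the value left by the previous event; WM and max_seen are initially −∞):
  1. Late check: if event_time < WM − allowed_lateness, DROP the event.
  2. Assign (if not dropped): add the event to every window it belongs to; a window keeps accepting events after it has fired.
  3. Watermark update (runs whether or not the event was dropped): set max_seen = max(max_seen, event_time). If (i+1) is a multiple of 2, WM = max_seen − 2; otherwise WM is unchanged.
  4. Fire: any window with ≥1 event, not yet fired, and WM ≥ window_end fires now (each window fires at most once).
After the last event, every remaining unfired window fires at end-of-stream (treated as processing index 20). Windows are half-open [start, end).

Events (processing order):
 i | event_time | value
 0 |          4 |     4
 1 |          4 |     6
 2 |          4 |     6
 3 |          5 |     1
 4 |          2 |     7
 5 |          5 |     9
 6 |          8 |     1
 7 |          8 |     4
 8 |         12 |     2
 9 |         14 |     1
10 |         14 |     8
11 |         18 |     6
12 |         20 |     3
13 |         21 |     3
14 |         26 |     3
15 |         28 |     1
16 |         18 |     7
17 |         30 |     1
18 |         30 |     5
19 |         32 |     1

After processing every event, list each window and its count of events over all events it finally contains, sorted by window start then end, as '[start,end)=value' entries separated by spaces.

[0,11)=8 [11,22)=6 [22,33)=5

i=0 t=4 v=4: → [0,11); WM=−∞
i=1 t=4 v=6: → [0,11); WM=2
i=2 t=4 v=6: → [0,11); WM=2
i=3 t=5 v=1: → [0,11); WM=3
i=4 t=2 v=7: → [0,11); WM=3
i=5 t=5 v=9: → [0,11); WM=3
i=6 t=8 v=1: → [0,11); WM=3
i=7 t=8 v=4: → [0,11); WM=6
i=8 t=12 v=2: → [11,22); WM=6
i=9 t=14 v=1: → [11,22); WM=12; [0,11) fires=8
i=10 t=14 v=8: → [11,22); WM=12
i=11 t=18 v=6: → [11,22); WM=16
i=12 t=20 v=3: → [11,22); WM=16
i=13 t=21 v=3: → [11,22); WM=19
i=14 t=26 v=3: → [22,33); WM=19
i=15 t=28 v=1: → [22,33); WM=26; [11,22) fires=6
i=16 t=18 v=7: DROP (t<26-4); WM=26
i=17 t=30 v=1: → [22,33); WM=28
i=18 t=30 v=5: → [22,33); WM=28
i=19 t=32 v=1: → [22,33); WM=30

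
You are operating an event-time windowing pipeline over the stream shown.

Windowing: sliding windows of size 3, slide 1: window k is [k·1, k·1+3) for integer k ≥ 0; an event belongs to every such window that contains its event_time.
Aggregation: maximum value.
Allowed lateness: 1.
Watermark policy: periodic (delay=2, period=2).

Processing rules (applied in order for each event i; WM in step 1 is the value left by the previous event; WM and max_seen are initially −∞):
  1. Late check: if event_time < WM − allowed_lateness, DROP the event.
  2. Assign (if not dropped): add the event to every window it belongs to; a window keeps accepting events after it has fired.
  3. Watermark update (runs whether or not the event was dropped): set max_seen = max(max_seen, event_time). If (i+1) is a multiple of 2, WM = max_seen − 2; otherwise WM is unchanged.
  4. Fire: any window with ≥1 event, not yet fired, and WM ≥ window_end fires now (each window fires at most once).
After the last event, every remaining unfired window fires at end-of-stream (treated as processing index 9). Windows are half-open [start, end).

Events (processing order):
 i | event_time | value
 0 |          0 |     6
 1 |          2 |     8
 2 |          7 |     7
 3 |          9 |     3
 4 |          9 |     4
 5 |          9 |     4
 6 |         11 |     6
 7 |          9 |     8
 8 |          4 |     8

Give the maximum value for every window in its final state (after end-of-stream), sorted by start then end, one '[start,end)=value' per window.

i=0 t=0 v=6: → [0,3); WM=−∞
i=1 t=2 v=8: → [2,5),[1,4),[0,3); WM=0
i=2 t=7 v=7: → [7,10),[6,9),[5,8); WM=0
i=3 t=9 v=3: → [9,12),[8,11),[7,10); WM=7; [0,3) fires=8 [1,4) fires=8 [2,5) fires=8
i=4 t=9 v=4: → [9,12),[8,11),[7,10); WM=7
i=5 t=9 v=4: → [9,12),[8,11),[7,10); WM=7
i=6 t=11 v=6: → [11,14),[10,13),[9,12); WM=7
i=7 t=9 v=8: → [9,12),[8,11),[7,10); WM=9; [5,8) fires=7 [6,9) fires=7
i=8 t=4 v=8: DROP (t<9-1); WM=9

[0,3)=8 [1,4)=8 [2,5)=8 [5,8)=7 [6,9)=7 [7,10)=8 [8,11)=8 [9,12)=8 [10,13)=6 [11,14)=6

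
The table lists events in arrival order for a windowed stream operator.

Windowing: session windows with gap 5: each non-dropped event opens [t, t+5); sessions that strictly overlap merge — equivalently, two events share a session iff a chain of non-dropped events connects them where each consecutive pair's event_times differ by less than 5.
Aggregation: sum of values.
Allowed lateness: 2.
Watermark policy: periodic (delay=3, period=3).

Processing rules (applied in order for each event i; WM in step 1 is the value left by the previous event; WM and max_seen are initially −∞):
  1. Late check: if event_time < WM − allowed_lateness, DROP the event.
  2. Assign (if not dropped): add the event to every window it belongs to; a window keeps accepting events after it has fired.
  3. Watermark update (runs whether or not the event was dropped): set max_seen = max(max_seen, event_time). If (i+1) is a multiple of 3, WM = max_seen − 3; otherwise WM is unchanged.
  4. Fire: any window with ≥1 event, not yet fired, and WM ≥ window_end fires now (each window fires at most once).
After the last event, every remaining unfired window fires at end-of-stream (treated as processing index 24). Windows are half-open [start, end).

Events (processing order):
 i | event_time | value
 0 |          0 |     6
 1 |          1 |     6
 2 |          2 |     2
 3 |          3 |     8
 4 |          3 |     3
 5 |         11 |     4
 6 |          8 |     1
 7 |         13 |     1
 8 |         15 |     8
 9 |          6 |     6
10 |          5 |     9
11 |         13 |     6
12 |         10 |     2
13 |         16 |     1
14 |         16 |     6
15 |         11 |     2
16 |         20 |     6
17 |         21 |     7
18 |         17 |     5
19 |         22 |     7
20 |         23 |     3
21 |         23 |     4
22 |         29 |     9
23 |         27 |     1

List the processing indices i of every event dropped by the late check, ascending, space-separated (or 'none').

9 10

i=0 t=0 v=6: → [0,5); WM=−∞
i=1 t=1 v=6: → [0,6); WM=−∞
i=2 t=2 v=2: → [0,7); WM=-1
i=3 t=3 v=8: → [0,8); WM=-1
i=4 t=3 v=3: → [0,8); WM=-1
i=5 t=11 v=4: → [11,16); WM=8
i=6 t=8 v=1: → [8,16); WM=8
i=7 t=13 v=1: → [8,18); WM=8
i=8 t=15 v=8: → [8,20); WM=12
i=9 t=6 v=6: DROP (t<12-2); WM=12
i=10 t=5 v=9: DROP (t<12-2); WM=12
i=11 t=13 v=6: → [8,20); WM=12
i=12 t=10 v=2: → [8,20); WM=12
i=13 t=16 v=1: → [8,21); WM=12
i=14 t=16 v=6: → [8,21); WM=13
i=15 t=11 v=2: → [8,21); WM=13
i=16 t=20 v=6: → [8,25); WM=13
i=17 t=21 v=7: → [8,26); WM=18
i=18 t=17 v=5: → [8,26); WM=18
i=19 t=22 v=7: → [8,27); WM=18
i=20 t=23 v=3: → [8,28); WM=20
i=21 t=23 v=4: → [8,28); WM=20
i=22 t=29 v=9: → [29,34); WM=20
i=23 t=27 v=1: → [8,34); WM=26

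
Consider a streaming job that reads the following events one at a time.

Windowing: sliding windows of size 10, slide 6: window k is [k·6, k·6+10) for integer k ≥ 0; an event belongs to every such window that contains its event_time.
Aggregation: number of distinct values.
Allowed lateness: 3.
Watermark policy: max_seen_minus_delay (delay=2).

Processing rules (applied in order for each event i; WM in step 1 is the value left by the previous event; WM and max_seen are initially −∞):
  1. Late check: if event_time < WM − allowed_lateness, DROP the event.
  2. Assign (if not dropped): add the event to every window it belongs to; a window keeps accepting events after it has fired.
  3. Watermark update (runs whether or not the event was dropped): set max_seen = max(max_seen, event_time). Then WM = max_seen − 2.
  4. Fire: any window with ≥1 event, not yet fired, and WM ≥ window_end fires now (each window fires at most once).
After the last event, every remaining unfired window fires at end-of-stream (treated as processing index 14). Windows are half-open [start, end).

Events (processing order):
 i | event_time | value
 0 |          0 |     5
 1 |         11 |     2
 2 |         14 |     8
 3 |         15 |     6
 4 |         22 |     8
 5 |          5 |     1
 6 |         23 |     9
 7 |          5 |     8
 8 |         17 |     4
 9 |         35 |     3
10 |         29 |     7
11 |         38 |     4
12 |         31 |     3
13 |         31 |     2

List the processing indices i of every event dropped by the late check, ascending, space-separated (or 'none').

5 7 8 10 12 13

i=0 t=0 v=5: → [0,10); WM=-2
i=1 t=11 v=2: → [6,16); WM=9
i=2 t=14 v=8: → [12,22),[6,16); WM=12; [0,10) fires=1
i=3 t=15 v=6: → [12,22),[6,16); WM=13
i=4 t=22 v=8: → [18,28); WM=20; [6,16) fires=3
i=5 t=5 v=1: DROP (t<20-3); WM=20
i=6 t=23 v=9: → [18,28); WM=21
i=7 t=5 v=8: DROP (t<21-3); WM=21
i=8 t=17 v=4: DROP (t<21-3); WM=21
i=9 t=35 v=3: → [30,40); WM=33; [12,22) fires=2 [18,28) fires=2
i=10 t=29 v=7: DROP (t<33-3); WM=33
i=11 t=38 v=4: → [36,46),[30,40); WM=36
i=12 t=31 v=3: DROP (t<36-3); WM=36
i=13 t=31 v=2: DROP (t<36-3); WM=36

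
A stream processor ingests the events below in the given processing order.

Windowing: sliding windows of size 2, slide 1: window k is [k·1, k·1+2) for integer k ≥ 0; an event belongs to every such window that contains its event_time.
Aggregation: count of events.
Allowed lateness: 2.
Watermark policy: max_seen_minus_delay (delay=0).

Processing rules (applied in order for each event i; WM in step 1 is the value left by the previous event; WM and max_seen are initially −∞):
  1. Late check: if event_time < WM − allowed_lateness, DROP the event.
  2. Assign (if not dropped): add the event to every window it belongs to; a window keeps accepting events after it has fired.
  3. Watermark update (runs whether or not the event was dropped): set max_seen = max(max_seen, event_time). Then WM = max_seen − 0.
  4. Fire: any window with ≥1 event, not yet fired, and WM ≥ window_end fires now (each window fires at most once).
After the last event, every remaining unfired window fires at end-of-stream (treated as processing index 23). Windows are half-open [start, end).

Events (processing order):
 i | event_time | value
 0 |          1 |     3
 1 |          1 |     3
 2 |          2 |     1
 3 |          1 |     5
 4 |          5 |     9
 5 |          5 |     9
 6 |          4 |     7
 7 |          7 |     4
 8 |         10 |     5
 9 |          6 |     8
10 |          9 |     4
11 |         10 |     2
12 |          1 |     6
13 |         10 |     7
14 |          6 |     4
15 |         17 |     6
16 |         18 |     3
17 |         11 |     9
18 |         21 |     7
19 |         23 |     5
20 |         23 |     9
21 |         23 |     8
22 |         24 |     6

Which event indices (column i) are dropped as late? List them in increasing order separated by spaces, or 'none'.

9 12 14 17

i=0 t=1 v=3: → [1,3),[0,2); WM=1
i=1 t=1 v=3: → [1,3),[0,2); WM=1
i=2 t=2 v=1: → [2,4),[1,3); WM=2; [0,2) fires=2
i=3 t=1 v=5: → [1,3),[0,2); WM=2
i=4 t=5 v=9: → [5,7),[4,6); WM=5; [1,3) fires=4 [2,4) fires=1
i=5 t=5 v=9: → [5,7),[4,6); WM=5
i=6 t=4 v=7: → [4,6),[3,5); WM=5; [3,5) fires=1
i=7 t=7 v=4: → [7,9),[6,8); WM=7; [4,6) fires=3 [5,7) fires=2
i=8 t=10 v=5: → [10,12),[9,11); WM=10; [6,8) fires=1 [7,9) fires=1
i=9 t=6 v=8: DROP (t<10-2); WM=10
i=10 t=9 v=4: → [9,11),[8,10); WM=10; [8,10) fires=1
i=11 t=10 v=2: → [10,12),[9,11); WM=10
i=12 t=1 v=6: DROP (t<10-2); WM=10
i=13 t=10 v=7: → [10,12),[9,11); WM=10
i=14 t=6 v=4: DROP (t<10-2); WM=10
i=15 t=17 v=6: → [17,19),[16,18); WM=17; [9,11) fires=4 [10,12) fires=3
i=16 t=18 v=3: → [18,20),[17,19); WM=18; [16,18) fires=1
i=17 t=11 v=9: DROP (t<18-2); WM=18
i=18 t=21 v=7: → [21,23),[20,22); WM=21; [17,19) fires=2 [18,20) fires=1
i=19 t=23 v=5: → [23,25),[22,24); WM=23; [20,22) fires=1 [21,23) fires=1
i=20 t=23 v=9: → [23,25),[22,24); WM=23
i=21 t=23 v=8: → [23,25),[22,24); WM=23
i=22 t=24 v=6: → [24,26),[23,25); WM=24; [22,24) fires=3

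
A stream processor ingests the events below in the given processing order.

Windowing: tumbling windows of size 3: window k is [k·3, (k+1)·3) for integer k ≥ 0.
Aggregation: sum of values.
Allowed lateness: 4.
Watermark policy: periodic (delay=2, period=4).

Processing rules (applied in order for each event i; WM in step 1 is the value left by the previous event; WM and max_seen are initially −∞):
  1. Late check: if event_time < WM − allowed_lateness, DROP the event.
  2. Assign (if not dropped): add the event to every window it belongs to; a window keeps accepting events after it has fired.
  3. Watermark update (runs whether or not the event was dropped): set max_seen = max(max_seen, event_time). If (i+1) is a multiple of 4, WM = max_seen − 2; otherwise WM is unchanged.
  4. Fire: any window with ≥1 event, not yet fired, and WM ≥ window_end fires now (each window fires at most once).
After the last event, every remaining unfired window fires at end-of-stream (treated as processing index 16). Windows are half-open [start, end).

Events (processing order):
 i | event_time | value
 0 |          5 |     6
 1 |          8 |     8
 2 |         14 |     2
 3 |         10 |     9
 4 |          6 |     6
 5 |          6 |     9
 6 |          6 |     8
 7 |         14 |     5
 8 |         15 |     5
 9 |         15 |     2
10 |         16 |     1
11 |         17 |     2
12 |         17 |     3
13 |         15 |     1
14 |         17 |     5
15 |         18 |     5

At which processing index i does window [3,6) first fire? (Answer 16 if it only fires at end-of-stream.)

3

i=0 t=5 v=6: → [3,6); WM=−∞
i=1 t=8 v=8: → [6,9); WM=−∞
i=2 t=14 v=2: → [12,15); WM=−∞
i=3 t=10 v=9: → [9,12); WM=12; [3,6) fires=6 [6,9) fires=8 [9,12) fires=9
i=4 t=6 v=6: DROP (t<12-4); WM=12
i=5 t=6 v=9: DROP (t<12-4); WM=12
i=6 t=6 v=8: DROP (t<12-4); WM=12
i=7 t=14 v=5: → [12,15); WM=12
i=8 t=15 v=5: → [15,18); WM=12
i=9 t=15 v=2: → [15,18); WM=12
i=10 t=16 v=1: → [15,18); WM=12
i=11 t=17 v=2: → [15,18); WM=15; [12,15) fires=7
i=12 t=17 v=3: → [15,18); WM=15
i=13 t=15 v=1: → [15,18); WM=15
i=14 t=17 v=5: → [15,18); WM=15
i=15 t=18 v=5: → [18,21); WM=16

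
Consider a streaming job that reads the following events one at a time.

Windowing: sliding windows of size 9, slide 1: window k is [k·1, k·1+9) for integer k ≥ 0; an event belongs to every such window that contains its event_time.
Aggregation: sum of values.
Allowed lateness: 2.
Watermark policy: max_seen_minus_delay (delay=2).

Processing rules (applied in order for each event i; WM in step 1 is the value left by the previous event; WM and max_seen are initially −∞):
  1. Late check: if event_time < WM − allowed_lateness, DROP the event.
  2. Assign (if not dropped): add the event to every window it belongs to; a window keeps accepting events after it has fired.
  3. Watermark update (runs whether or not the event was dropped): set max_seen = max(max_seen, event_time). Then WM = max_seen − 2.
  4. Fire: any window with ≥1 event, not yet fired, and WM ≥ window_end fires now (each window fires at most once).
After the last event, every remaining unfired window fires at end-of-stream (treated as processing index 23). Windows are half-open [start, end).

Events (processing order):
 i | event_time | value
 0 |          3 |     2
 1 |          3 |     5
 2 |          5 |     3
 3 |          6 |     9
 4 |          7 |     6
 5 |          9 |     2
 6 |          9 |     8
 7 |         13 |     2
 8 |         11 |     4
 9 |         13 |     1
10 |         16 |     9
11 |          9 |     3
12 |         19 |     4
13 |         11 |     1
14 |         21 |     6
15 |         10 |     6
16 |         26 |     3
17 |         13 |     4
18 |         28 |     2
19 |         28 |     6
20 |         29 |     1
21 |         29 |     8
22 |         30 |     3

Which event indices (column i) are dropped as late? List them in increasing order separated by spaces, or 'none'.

11 13 15 17

i=0 t=3 v=2: → [3,12),[2,11),[1,10),[0,9); WM=1
i=1 t=3 v=5: → [3,12),[2,11),[1,10),[0,9); WM=1
i=2 t=5 v=3: → [5,14),[4,13),[3,12),[2,11),[1,10),[0,9); WM=3
i=3 t=6 v=9: → [6,15),[5,14),[4,13),[3,12),[2,11),[1,10),[0,9); WM=4
i=4 t=7 v=6: → [7,16),[6,15),[5,14),[4,13),[3,12),[2,11),[1,10),[0,9); WM=5
i=5 t=9 v=2: → [9,18),[8,17),[7,16),[6,15),[5,14),[4,13),[3,12),[2,11),[1,10); WM=7
i=6 t=9 v=8: → [9,18),[8,17),[7,16),[6,15),[5,14),[4,13),[3,12),[2,11),[1,10); WM=7
i=7 t=13 v=2: → [13,22),[12,21),[11,20),[10,19),[9,18),[8,17),[7,16),[6,15),[5,14); WM=11; [0,9) fires=25 [1,10) fires=35 [2,11) fires=35
i=8 t=11 v=4: → [11,20),[10,19),[9,18),[8,17),[7,16),[6,15),[5,14),[4,13),[3,12); WM=11
i=9 t=13 v=1: → [13,22),[12,21),[11,20),[10,19),[9,18),[8,17),[7,16),[6,15),[5,14); WM=11
i=10 t=16 v=9: → [16,25),[15,24),[14,23),[13,22),[12,21),[11,20),[10,19),[9,18),[8,17); WM=14; [3,12) fires=39 [4,13) fires=32 [5,14) fires=35
i=11 t=9 v=3: DROP (t<14-2); WM=14
i=12 t=19 v=4: → [19,28),[18,27),[17,26),[16,25),[15,24),[14,23),[13,22),[12,21),[11,20); WM=17; [6,15) fires=32 [7,16) fires=23 [8,17) fires=26
i=13 t=11 v=1: DROP (t<17-2); WM=17
i=14 t=21 v=6: → [21,30),[20,29),[19,28),[18,27),[17,26),[16,25),[15,24),[14,23),[13,22); WM=19; [9,18) fires=26 [10,19) fires=16
i=15 t=10 v=6: DROP (t<19-2); WM=19
i=16 t=26 v=3: → [26,35),[25,34),[24,33),[23,32),[22,31),[21,30),[20,29),[19,28),[18,27); WM=24; [11,20) fires=20 [12,21) fires=16 [13,22) fires=22 [14,23) fires=19 [15,24) fires=19
i=17 t=13 v=4: DROP (t<24-2); WM=24
i=18 t=28 v=2: → [28,37),[27,36),[26,35),[25,34),[24,33),[23,32),[22,31),[21,30),[20,29); WM=26; [16,25) fires=19 [17,26) fires=10
i=19 t=28 v=6: → [28,37),[27,36),[26,35),[25,34),[24,33),[23,32),[22,31),[21,30),[20,29); WM=26
i=20 t=29 v=1: → [29,38),[28,37),[27,36),[26,35),[25,34),[24,33),[23,32),[22,31),[21,30); WM=27; [18,27) fires=13
i=21 t=29 v=8: → [29,38),[28,37),[27,36),[26,35),[25,34),[24,33),[23,32),[22,31),[21,30); WM=27
i=22 t=30 v=3: → [30,39),[29,38),[28,37),[27,36),[26,35),[25,34),[24,33),[23,32),[22,31); WM=28; [19,28) fires=13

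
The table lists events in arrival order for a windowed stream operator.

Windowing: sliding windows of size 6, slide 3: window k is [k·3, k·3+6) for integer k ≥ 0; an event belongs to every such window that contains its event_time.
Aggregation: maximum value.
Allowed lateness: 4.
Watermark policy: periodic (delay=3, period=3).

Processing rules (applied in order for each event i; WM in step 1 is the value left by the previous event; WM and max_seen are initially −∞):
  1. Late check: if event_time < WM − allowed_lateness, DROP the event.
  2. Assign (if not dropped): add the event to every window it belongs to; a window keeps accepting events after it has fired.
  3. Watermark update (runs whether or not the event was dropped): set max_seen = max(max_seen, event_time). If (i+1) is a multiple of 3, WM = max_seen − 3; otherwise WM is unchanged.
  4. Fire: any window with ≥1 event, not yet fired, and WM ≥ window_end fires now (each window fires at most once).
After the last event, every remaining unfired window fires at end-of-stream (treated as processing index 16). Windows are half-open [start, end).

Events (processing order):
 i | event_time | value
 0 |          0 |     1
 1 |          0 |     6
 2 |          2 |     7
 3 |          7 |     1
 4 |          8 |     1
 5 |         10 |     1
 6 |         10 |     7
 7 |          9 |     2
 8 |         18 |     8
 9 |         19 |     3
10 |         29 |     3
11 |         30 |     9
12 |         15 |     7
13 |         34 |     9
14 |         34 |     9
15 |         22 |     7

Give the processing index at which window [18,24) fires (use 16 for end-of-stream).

11

i=0 t=0 v=1: → [0,6); WM=−∞
i=1 t=0 v=6: → [0,6); WM=−∞
i=2 t=2 v=7: → [0,6); WM=-1
i=3 t=7 v=1: → [6,12),[3,9); WM=-1
i=4 t=8 v=1: → [6,12),[3,9); WM=-1
i=5 t=10 v=1: → [9,15),[6,12); WM=7; [0,6) fires=7
i=6 t=10 v=7: → [9,15),[6,12); WM=7
i=7 t=9 v=2: → [9,15),[6,12); WM=7
i=8 t=18 v=8: → [18,24),[15,21); WM=15; [3,9) fires=1 [6,12) fires=7 [9,15) fires=7
i=9 t=19 v=3: → [18,24),[15,21); WM=15
i=10 t=29 v=3: → [27,33),[24,30); WM=15
i=11 t=30 v=9: → [30,36),[27,33); WM=27; [15,21) fires=8 [18,24) fires=8
i=12 t=15 v=7: DROP (t<27-4); WM=27
i=13 t=34 v=9: → [33,39),[30,36); WM=27
i=14 t=34 v=9: → [33,39),[30,36); WM=31; [24,30) fires=3
i=15 t=22 v=7: DROP (t<31-4); WM=31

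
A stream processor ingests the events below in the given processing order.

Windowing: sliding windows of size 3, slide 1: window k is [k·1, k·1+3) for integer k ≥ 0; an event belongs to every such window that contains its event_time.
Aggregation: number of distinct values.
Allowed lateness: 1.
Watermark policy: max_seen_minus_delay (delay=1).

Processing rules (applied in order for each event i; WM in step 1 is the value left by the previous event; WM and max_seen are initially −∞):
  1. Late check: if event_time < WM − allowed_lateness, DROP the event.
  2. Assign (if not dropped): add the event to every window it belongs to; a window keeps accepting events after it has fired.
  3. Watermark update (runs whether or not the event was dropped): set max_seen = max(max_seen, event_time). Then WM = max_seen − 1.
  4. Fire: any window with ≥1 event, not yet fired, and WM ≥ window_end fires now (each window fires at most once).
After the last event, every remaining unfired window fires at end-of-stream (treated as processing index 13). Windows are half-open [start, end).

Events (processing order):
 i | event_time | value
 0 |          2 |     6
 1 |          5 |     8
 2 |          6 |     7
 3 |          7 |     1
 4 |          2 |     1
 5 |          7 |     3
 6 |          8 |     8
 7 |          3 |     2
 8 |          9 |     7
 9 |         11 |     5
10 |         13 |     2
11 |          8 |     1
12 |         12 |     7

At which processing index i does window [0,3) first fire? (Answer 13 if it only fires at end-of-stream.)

i=0 t=2 v=6: → [2,5),[1,4),[0,3); WM=1
i=1 t=5 v=8: → [5,8),[4,7),[3,6); WM=4; [0,3) fires=1 [1,4) fires=1
i=2 t=6 v=7: → [6,9),[5,8),[4,7); WM=5; [2,5) fires=1
i=3 t=7 v=1: → [7,10),[6,9),[5,8); WM=6; [3,6) fires=1
i=4 t=2 v=1: DROP (t<6-1); WM=6
i=5 t=7 v=3: → [7,10),[6,9),[5,8); WM=6
i=6 t=8 v=8: → [8,11),[7,10),[6,9); WM=7; [4,7) fires=2
i=7 t=3 v=2: DROP (t<7-1); WM=7
i=8 t=9 v=7: → [9,12),[8,11),[7,10); WM=8; [5,8) fires=4
i=9 t=11 v=5: → [11,14),[10,13),[9,12); WM=10; [6,9) fires=4 [7,10) fires=4
i=10 t=13 v=2: → [13,16),[12,15),[11,14); WM=12; [8,11) fires=2 [9,12) fires=2
i=11 t=8 v=1: DROP (t<12-1); WM=12
i=12 t=12 v=7: → [12,15),[11,14),[10,13); WM=12

1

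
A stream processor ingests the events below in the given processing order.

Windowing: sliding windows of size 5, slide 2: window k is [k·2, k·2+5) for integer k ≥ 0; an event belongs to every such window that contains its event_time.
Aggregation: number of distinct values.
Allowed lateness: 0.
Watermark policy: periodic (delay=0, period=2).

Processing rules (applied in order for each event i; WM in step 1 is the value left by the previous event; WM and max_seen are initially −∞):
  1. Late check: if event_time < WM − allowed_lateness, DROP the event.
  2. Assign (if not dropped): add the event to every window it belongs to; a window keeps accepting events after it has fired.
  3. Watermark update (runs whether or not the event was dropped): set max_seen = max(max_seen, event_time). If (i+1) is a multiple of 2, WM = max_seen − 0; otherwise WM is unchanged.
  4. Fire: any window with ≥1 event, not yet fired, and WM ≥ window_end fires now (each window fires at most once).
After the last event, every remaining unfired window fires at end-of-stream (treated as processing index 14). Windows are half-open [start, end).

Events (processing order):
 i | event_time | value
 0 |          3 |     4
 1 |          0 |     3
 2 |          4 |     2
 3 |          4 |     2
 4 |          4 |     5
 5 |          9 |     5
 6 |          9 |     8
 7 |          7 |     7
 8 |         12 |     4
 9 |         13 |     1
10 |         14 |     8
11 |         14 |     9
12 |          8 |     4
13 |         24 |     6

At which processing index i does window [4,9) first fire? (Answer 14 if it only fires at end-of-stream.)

5

i=0 t=3 v=4: → [2,7),[0,5); WM=−∞
i=1 t=0 v=3: → [0,5); WM=3
i=2 t=4 v=2: → [4,9),[2,7),[0,5); WM=3
i=3 t=4 v=2: → [4,9),[2,7),[0,5); WM=4
i=4 t=4 v=5: → [4,9),[2,7),[0,5); WM=4
i=5 t=9 v=5: → [8,13),[6,11); WM=9; [0,5) fires=4 [2,7) fires=3 [4,9) fires=2
i=6 t=9 v=8: → [8,13),[6,11); WM=9
i=7 t=7 v=7: DROP (t<9-0); WM=9
i=8 t=12 v=4: → [12,17),[10,15),[8,13); WM=9
i=9 t=13 v=1: → [12,17),[10,15); WM=13; [6,11) fires=2 [8,13) fires=3
i=10 t=14 v=8: → [14,19),[12,17),[10,15); WM=13
i=11 t=14 v=9: → [14,19),[12,17),[10,15); WM=14
i=12 t=8 v=4: DROP (t<14-0); WM=14
i=13 t=24 v=6: → [24,29),[22,27),[20,25); WM=24; [10,15) fires=4 [12,17) fires=4 [14,19) fires=2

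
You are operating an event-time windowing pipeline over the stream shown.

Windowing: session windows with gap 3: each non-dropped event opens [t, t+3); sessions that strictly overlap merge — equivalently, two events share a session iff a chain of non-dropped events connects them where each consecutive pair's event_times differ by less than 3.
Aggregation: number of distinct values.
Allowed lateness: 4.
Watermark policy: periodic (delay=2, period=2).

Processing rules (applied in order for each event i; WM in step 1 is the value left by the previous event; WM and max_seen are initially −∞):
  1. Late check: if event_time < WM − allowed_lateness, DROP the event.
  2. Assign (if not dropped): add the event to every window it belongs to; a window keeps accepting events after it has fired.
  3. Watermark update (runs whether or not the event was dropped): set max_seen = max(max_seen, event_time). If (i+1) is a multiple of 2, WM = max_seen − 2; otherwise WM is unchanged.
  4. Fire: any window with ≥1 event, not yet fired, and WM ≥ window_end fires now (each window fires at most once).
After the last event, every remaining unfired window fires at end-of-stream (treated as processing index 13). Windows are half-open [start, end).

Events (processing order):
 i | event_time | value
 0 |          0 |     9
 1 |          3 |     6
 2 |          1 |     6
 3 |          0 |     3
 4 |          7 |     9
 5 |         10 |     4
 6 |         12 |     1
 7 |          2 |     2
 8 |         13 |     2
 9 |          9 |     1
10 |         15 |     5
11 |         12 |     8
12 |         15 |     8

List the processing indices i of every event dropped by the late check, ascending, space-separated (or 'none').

i=0 t=0 v=9: → [0,3); WM=−∞
i=1 t=3 v=6: → [3,6); WM=1
i=2 t=1 v=6: → [0,6); WM=1
i=3 t=0 v=3: → [0,6); WM=1
i=4 t=7 v=9: → [7,10); WM=1
i=5 t=10 v=4: → [10,13); WM=8
i=6 t=12 v=1: → [10,15); WM=8
i=7 t=2 v=2: DROP (t<8-4); WM=10
i=8 t=13 v=2: → [10,16); WM=10
i=9 t=9 v=1: → [7,16); WM=11
i=10 t=15 v=5: → [7,18); WM=11
i=11 t=12 v=8: → [7,18); WM=13
i=12 t=15 v=8: → [7,18); WM=13

7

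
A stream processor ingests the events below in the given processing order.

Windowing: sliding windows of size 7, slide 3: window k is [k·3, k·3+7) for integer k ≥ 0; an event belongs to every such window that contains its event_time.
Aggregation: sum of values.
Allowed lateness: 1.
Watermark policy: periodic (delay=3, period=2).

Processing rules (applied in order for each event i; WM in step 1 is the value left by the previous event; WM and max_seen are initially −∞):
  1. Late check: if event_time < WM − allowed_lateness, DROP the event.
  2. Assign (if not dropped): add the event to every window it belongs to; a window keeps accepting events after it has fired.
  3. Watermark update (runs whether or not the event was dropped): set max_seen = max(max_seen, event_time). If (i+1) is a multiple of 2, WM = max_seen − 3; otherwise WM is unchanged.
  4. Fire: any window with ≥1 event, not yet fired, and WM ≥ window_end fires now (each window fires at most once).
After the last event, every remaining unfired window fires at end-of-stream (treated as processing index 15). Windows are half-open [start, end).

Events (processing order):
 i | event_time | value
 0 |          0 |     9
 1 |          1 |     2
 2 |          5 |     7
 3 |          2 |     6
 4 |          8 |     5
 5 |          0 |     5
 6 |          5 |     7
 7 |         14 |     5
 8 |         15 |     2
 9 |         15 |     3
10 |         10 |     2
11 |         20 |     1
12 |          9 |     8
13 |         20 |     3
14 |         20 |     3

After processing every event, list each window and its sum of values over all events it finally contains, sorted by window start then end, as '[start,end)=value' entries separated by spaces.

i=0 t=0 v=9: → [0,7); WM=−∞
i=1 t=1 v=2: → [0,7); WM=-2
i=2 t=5 v=7: → [3,10),[0,7); WM=-2
i=3 t=2 v=6: → [0,7); WM=2
i=4 t=8 v=5: → [6,13),[3,10); WM=2
i=5 t=0 v=5: DROP (t<2-1); WM=5
i=6 t=5 v=7: → [3,10),[0,7); WM=5
i=7 t=14 v=5: → [12,19),[9,16); WM=11; [0,7) fires=31 [3,10) fires=19
i=8 t=15 v=2: → [15,22),[12,19),[9,16); WM=11
i=9 t=15 v=3: → [15,22),[12,19),[9,16); WM=12
i=10 t=10 v=2: DROP (t<12-1); WM=12
i=11 t=20 v=1: → [18,25),[15,22); WM=17; [6,13) fires=5 [9,16) fires=10
i=12 t=9 v=8: DROP (t<17-1); WM=17
i=13 t=20 v=3: → [18,25),[15,22); WM=17
i=14 t=20 v=3: → [18,25),[15,22); WM=17

[0,7)=31 [3,10)=19 [6,13)=5 [9,16)=10 [12,19)=10 [15,22)=12 [18,25)=7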